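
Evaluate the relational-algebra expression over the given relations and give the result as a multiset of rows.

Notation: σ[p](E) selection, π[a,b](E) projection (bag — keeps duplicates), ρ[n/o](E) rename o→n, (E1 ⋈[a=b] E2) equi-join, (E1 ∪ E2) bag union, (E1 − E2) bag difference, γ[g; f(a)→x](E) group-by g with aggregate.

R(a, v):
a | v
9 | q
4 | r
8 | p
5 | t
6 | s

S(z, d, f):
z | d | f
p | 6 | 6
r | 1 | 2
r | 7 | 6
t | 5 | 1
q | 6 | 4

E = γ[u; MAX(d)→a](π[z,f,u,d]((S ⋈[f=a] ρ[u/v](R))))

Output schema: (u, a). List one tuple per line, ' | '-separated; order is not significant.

Subexpression sizes:
  S → 5
  R → 5
  ρ[u/v](R) → 5
  (S ⋈[f=a] ρ[u/v](R)) → 3
  π[z,f,u,d]((S ⋈[f=a] ρ[u/v](R))) → 3
  γ[u; MAX(d)→a](π[z,f,u,d]((S ⋈[f=a] ρ[u/v](R)))) → 2

== RESULT ==
u | a
r | 6
s | 7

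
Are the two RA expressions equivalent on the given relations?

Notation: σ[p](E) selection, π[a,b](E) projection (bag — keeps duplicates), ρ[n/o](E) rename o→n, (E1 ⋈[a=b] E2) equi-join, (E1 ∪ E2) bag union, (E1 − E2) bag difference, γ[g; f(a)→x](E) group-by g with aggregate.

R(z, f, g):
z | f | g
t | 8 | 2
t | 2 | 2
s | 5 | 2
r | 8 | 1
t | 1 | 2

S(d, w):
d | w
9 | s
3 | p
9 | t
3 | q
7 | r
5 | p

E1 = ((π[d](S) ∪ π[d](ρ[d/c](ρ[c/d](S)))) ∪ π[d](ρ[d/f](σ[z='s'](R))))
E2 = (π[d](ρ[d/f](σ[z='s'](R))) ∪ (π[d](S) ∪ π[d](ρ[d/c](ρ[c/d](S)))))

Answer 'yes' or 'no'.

E1 subexpression sizes:
  S → 6
  π[d](S) → 6
  S → 6
  ρ[c/d](S) → 6
  ρ[d/c](ρ[c/d](S)) → 6
  π[d](ρ[d/c](ρ[c/d](S))) → 6
  (π[d](S) ∪ π[d](ρ[d/c](ρ[c/d](S)))) → 12
  R → 5
  σ[z='s'](R) → 1
  ρ[d/f](σ[z='s'](R)) → 1
  π[d](ρ[d/f](σ[z='s'](R))) → 1
  ((π[d](S) ∪ π[d](ρ[d/c](ρ[c/d](S)))) ∪ π[d](ρ[d/f](σ[z='s'](R)))) → 13
E2 subexpression sizes:
  R → 5
  σ[z='s'](R) → 1
  ρ[d/f](σ[z='s'](R)) → 1
  π[d](ρ[d/f](σ[z='s'](R))) → 1
  S → 6
  π[d](S) → 6
  S → 6
  ρ[c/d](S) → 6
  ρ[d/c](ρ[c/d](S)) → 6
  π[d](ρ[d/c](ρ[c/d](S))) → 6
  (π[d](S) ∪ π[d](ρ[d/c](ρ[c/d](S)))) → 12
  (π[d](ρ[d/f](σ[z='s'](R))) ∪ (π[d](S) ∪ π[d](ρ[d/c](ρ[c/d](S))))) → 13

E1 and E2 produce the same multiset:
d
3
3
3
3
5
5
5
7
7
9
9
9
9

yes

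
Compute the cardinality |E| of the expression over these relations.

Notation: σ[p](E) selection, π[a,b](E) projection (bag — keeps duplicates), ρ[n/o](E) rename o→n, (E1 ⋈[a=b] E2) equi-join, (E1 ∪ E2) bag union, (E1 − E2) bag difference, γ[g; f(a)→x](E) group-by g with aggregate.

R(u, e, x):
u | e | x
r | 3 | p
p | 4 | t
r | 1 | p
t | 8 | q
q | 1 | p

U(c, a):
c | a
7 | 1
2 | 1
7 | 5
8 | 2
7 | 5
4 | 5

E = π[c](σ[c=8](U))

Row counts bottom-up:
  U → 6
  σ[c=8](U) → 1
  π[c](σ[c=8](U)) → 1

|E| = 1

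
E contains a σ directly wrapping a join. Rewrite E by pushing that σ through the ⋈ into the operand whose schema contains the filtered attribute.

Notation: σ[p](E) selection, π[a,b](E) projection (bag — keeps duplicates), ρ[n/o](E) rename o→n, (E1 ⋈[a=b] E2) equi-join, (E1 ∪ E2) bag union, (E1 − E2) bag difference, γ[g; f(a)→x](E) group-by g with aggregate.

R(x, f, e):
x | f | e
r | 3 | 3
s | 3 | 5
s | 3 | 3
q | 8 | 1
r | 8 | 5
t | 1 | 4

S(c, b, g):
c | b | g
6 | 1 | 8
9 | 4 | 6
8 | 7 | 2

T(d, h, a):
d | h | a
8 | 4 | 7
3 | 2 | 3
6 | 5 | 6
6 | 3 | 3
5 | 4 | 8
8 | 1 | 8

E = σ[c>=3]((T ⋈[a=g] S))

σ filters on c, owned by the right side.
E' = (T ⋈[a=g] σ[c>=3](S))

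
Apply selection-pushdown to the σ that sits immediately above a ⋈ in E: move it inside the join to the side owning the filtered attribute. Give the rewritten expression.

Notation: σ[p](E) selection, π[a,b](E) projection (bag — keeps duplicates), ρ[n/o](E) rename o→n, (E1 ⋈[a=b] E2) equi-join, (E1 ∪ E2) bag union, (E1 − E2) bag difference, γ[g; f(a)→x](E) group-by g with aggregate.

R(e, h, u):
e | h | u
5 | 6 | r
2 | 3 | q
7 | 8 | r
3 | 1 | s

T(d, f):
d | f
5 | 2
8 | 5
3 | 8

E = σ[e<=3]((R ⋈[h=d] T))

σ filters on e, owned by the left side.
E' = (σ[e<=3](R) ⋈[h=d] T)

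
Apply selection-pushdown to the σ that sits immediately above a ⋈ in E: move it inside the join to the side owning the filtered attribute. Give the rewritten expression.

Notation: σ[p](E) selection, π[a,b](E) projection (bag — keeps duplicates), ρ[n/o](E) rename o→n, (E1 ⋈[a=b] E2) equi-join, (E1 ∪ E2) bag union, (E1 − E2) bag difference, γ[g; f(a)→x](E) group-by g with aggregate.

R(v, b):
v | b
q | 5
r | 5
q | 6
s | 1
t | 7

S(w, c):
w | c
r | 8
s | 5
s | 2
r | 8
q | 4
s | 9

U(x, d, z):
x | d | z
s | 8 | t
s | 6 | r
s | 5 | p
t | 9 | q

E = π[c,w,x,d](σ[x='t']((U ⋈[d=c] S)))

σ filters on x, owned by the left side.
E' = π[c,w,x,d]((σ[x='t'](U) ⋈[d=c] S))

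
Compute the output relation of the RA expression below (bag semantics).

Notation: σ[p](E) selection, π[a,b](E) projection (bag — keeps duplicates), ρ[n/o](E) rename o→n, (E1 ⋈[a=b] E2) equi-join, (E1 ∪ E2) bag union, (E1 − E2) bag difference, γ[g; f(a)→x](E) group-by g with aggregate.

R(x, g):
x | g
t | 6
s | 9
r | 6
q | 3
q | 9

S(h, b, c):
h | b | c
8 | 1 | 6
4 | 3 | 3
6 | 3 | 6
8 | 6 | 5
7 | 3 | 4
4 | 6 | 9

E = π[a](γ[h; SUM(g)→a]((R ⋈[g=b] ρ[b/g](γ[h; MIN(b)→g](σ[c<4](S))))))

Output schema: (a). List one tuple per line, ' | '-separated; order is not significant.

Per-node cardinality:
  R → 5
  S → 6
  σ[c<4](S) → 1
  γ[h; MIN(b)→g](σ[c<4](S)) → 1
  ρ[b/g](γ[h; MIN(b)→g](σ[c<4](S))) → 1
  (R ⋈[g=b] ρ[b/g](γ[h; MIN(b)→g](σ[c<4](S)))) → 1
  γ[h; SUM(g)→a]((R ⋈[g=b] ρ[b/g](γ[h; MIN(b)→g](σ[c<4](S))))) → 1
  π[a](γ[h; SUM(g)→a]((R ⋈[g=b] ρ[b/g](γ[h; MIN(b)→g](σ[c<4](S)))))) → 1

== RESULT ==
a
3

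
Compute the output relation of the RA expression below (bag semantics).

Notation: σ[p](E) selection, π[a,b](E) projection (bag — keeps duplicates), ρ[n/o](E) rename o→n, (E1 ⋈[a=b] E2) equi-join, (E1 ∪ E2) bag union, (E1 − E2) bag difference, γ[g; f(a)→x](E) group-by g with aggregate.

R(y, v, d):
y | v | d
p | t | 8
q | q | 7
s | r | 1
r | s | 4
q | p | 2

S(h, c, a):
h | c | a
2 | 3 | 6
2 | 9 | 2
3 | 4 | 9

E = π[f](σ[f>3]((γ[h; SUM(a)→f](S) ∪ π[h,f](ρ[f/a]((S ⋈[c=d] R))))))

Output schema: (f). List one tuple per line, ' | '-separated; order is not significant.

Row counts bottom-up:
  S → 3
  γ[h; SUM(a)→f](S) → 2
  S → 3
  R → 5
  (S ⋈[c=d] R) → 1
  ρ[f/a]((S ⋈[c=d] R)) → 1
  π[h,f](ρ[f/a]((S ⋈[c=d] R))) → 1
  (γ[h; SUM(a)→f](S) ∪ π[h,f](ρ[f/a]((S ⋈[c=d] R)))) → 3
  σ[f>3]((γ[h; SUM(a)→f](S) ∪ π[h,f](ρ[f/a]((S ⋈[c=d] R))))) → 3
  π[f](σ[f>3]((γ[h; SUM(a)→f](S) ∪ π[h,f](ρ[f/a]((S ⋈[c=d] R)))))) → 3

== RESULT ==
f
8
9
9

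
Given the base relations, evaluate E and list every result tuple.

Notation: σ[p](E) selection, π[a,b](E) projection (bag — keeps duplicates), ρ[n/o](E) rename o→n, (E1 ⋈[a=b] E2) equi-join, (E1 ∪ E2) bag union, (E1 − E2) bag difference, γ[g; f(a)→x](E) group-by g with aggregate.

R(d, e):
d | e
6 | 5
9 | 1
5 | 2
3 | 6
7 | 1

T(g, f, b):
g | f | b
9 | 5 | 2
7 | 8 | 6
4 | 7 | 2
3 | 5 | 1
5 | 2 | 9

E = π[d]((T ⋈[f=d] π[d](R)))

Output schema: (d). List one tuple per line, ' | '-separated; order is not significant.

Per-node cardinality:
  T → 5
  R → 5
  π[d](R) → 5
  (T ⋈[f=d] π[d](R)) → 3
  π[d]((T ⋈[f=d] π[d](R))) → 3

== RESULT ==
d
5
5
7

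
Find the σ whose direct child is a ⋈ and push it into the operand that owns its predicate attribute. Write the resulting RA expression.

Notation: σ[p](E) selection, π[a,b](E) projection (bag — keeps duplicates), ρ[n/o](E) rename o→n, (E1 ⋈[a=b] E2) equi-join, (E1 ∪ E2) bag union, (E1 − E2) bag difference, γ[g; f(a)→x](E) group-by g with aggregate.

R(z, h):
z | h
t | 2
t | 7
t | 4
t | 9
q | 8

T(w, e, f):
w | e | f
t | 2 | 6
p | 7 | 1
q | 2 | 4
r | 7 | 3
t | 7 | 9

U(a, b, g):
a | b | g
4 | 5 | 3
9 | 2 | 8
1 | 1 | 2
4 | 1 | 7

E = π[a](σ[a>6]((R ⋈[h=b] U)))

σ filters on a, owned by the right side.
E' = π[a]((R ⋈[h=b] σ[a>6](U)))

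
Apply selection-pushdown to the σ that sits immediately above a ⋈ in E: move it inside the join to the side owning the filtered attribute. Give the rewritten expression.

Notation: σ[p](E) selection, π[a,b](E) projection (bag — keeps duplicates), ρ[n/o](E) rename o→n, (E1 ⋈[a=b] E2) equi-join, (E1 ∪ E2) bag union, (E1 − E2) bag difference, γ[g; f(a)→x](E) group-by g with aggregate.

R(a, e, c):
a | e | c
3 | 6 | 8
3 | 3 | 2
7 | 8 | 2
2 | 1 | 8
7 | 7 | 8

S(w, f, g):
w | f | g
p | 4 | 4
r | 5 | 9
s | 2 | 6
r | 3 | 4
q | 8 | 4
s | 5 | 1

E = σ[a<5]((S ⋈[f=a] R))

σ filters on a, owned by the right side.
E' = (S ⋈[f=a] σ[a<5](R))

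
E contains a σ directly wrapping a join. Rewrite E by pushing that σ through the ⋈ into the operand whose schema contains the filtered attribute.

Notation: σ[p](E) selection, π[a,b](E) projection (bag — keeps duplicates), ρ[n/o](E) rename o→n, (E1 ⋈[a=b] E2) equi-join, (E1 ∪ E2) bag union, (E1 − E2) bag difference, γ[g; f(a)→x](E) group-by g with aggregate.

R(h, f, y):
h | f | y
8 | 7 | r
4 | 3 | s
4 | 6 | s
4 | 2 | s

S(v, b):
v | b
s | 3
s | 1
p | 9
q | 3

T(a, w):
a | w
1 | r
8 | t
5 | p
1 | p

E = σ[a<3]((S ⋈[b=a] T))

σ filters on a, owned by the right side.
E' = (S ⋈[b=a] σ[a<3](T))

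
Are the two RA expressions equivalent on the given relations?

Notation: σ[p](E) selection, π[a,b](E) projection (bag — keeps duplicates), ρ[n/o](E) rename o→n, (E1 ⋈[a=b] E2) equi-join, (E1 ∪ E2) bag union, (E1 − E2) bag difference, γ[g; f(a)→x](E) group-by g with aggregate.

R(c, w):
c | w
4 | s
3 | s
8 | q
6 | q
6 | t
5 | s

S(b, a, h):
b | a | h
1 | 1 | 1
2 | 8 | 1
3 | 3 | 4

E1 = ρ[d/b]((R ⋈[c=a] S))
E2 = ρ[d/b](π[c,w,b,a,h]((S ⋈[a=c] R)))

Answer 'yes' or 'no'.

E1 per-node cardinality:
  R → 6
  S → 3
  (R ⋈[c=a] S) → 2
  ρ[d/b]((R ⋈[c=a] S)) → 2
E2 per-node cardinality:
  S → 3
  R → 6
  (S ⋈[a=c] R) → 2
  π[c,w,b,a,h]((S ⋈[a=c] R)) → 2
  ρ[d/b](π[c,w,b,a,h]((S ⋈[a=c] R))) → 2

E1 and E2 produce the same multiset:
c | w | d | a | h
3 | s | 3 | 3 | 4
8 | q | 2 | 8 | 1

yes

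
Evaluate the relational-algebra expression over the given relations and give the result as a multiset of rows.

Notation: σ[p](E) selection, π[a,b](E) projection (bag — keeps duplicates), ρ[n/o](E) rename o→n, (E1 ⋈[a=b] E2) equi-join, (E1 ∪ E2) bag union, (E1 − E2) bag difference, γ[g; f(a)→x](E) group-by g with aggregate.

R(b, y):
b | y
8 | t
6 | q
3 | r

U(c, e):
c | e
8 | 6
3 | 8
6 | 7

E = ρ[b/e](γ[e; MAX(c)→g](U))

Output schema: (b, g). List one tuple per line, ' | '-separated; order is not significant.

Stepwise |·|:
  U → 3
  γ[e; MAX(c)→g](U) → 3
  ρ[b/e](γ[e; MAX(c)→g](U)) → 3

== RESULT ==
b | g
6 | 8
7 | 6
8 | 3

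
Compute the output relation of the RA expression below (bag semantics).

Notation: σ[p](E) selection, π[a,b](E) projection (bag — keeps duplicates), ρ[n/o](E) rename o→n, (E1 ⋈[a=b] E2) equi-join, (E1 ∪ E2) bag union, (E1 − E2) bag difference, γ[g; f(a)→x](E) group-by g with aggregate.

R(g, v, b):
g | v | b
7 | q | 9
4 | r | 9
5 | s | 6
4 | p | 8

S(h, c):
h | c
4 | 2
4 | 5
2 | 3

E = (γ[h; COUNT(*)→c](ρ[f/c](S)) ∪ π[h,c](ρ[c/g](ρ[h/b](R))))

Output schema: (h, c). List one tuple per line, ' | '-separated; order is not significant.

Per-node cardinality:
  S → 3
  ρ[f/c](S) → 3
  γ[h; COUNT(*)→c](ρ[f/c](S)) → 2
  R → 4
  ρ[h/b](R) → 4
  ρ[c/g](ρ[h/b](R)) → 4
  π[h,c](ρ[c/g](ρ[h/b](R))) → 4
  (γ[h; COUNT(*)→c](ρ[f/c](S)) ∪ π[h,c](ρ[c/g](ρ[h/b](R)))) → 6

== RESULT ==
h | c
2 | 1
4 | 2
6 | 5
8 | 4
9 | 4
9 | 7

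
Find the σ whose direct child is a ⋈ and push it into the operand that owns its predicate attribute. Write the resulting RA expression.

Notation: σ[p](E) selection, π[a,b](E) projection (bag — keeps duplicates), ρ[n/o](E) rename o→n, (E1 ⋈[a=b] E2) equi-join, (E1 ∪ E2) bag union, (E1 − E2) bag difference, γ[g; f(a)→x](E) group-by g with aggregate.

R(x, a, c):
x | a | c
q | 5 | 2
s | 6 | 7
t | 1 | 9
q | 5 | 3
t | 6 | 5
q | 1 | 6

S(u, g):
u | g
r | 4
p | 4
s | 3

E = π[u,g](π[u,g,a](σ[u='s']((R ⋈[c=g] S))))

σ filters on u, owned by the right side.
E' = π[u,g](π[u,g,a]((R ⋈[c=g] σ[u='s'](S))))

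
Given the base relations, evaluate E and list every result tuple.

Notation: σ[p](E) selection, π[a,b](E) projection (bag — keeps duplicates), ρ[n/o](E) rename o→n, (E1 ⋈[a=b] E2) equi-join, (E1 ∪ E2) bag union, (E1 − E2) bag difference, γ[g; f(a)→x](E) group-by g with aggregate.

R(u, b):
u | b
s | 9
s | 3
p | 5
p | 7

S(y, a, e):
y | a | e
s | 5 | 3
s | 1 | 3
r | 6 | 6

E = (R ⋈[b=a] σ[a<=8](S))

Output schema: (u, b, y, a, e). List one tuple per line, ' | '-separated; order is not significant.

Row counts bottom-up:
  R → 4
  S → 3
  σ[a<=8](S) → 3
  (R ⋈[b=a] σ[a<=8](S)) → 1

== RESULT ==
u | b | y | a | e
p | 5 | s | 5 | 3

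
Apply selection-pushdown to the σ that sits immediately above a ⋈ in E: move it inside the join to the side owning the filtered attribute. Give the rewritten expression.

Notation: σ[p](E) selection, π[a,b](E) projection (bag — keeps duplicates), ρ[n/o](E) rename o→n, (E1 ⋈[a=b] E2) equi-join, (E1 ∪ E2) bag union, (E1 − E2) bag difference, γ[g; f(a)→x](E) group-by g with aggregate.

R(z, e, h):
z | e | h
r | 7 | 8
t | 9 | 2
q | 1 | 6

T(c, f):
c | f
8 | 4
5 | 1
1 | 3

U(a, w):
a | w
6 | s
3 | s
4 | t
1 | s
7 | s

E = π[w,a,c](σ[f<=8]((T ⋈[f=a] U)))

σ filters on f, owned by the left side.
E' = π[w,a,c]((σ[f<=8](T) ⋈[f=a] U))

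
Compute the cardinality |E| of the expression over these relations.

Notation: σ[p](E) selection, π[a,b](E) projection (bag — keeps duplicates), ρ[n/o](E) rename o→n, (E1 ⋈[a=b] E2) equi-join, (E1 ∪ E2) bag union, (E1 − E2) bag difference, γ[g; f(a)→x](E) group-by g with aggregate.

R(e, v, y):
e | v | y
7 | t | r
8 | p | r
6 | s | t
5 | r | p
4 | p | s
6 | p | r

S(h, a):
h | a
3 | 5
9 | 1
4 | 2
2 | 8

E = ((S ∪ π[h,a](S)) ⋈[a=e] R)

Stepwise |·|:
  S → 4
  S → 4
  π[h,a](S) → 4
  (S ∪ π[h,a](S)) → 8
  R → 6
  ((S ∪ π[h,a](S)) ⋈[a=e] R) → 4

|E| = 4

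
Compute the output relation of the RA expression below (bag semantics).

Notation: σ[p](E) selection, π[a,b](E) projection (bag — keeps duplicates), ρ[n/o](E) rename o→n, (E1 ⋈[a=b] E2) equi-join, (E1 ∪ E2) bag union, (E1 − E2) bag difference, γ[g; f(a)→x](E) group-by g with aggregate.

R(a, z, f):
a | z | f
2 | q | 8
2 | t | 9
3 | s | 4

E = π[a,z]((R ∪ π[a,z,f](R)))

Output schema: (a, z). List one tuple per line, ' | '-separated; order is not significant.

Per-node cardinality:
  R → 3
  R → 3
  π[a,z,f](R) → 3
  (R ∪ π[a,z,f](R)) → 6
  π[a,z]((R ∪ π[a,z,f](R))) → 6

== RESULT ==
a | z
2 | q
2 | q
2 | t
2 | t
3 | s
3 | s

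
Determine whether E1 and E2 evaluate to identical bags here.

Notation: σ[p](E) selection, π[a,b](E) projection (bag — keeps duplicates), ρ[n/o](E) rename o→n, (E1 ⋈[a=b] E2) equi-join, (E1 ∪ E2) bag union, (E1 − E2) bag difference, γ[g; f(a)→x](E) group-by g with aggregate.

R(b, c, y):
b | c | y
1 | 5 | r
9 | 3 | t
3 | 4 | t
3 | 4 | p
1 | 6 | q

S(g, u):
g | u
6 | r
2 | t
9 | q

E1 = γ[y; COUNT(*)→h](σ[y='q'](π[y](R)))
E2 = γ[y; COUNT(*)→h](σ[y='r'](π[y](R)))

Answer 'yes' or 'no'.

E1 subexpression sizes:
  R → 5
  π[y](R) → 5
  σ[y='q'](π[y](R)) → 1
  γ[y; COUNT(*)→h](σ[y='q'](π[y](R))) → 1
E2 subexpression sizes:
  R → 5
  π[y](R) → 5
  σ[y='r'](π[y](R)) → 1
  γ[y; COUNT(*)→h](σ[y='r'](π[y](R))) → 1

E1 result:
y | h
q | 1
E2 result:
y | h
r | 1
Witness: ('r', 1) appears 0× in E1 but 1× in E2.

no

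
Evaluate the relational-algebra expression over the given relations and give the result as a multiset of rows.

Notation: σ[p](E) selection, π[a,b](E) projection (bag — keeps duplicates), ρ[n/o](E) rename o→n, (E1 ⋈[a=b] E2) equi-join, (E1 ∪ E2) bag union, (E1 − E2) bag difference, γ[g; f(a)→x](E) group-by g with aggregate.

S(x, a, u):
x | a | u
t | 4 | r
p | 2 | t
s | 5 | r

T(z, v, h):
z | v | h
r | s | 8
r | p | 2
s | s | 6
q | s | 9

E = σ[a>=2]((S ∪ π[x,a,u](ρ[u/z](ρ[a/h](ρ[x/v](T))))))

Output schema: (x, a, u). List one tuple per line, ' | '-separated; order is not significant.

Row counts bottom-up:
  S → 3
  T → 4
  ρ[x/v](T) → 4
  ρ[a/h](ρ[x/v](T)) → 4
  ρ[u/z](ρ[a/h](ρ[x/v](T))) → 4
  π[x,a,u](ρ[u/z](ρ[a/h](ρ[x/v](T)))) → 4
  (S ∪ π[x,a,u](ρ[u/z](ρ[a/h](ρ[x/v](T))))) → 7
  σ[a>=2]((S ∪ π[x,a,u](ρ[u/z](ρ[a/h](ρ[x/v](T)))))) → 7

== RESULT ==
x | a | u
p | 2 | r
p | 2 | t
s | 5 | r
s | 6 | s
s | 8 | r
s | 9 | q
t | 4 | r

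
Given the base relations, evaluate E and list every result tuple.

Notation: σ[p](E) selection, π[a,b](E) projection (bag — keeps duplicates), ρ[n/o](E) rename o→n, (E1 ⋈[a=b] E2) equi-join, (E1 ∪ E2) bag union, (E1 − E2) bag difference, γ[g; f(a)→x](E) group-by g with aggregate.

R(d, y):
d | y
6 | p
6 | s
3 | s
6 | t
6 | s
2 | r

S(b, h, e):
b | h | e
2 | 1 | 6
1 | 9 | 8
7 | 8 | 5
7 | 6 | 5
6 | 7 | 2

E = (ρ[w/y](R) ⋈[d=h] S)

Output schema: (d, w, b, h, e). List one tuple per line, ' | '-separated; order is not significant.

Subexpression sizes:
  R → 6
  ρ[w/y](R) → 6
  S → 5
  (ρ[w/y](R) ⋈[d=h] S) → 4

== RESULT ==
d | w | b | h | e
6 | p | 7 | 6 | 5
6 | s | 7 | 6 | 5
6 | s | 7 | 6 | 5
6 | t | 7 | 6 | 5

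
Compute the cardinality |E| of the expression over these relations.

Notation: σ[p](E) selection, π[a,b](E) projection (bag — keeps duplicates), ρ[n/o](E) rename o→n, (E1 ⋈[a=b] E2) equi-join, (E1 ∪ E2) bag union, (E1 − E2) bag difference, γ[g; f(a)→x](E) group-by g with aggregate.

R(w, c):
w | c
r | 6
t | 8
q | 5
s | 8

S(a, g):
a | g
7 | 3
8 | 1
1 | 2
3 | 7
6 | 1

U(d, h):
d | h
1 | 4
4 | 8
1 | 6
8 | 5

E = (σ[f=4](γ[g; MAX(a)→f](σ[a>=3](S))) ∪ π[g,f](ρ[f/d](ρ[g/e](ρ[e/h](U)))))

Stepwise |·|:
  S → 5
  σ[a>=3](S) → 4
  γ[g; MAX(a)→f](σ[a>=3](S)) → 3
  σ[f=4](γ[g; MAX(a)→f](σ[a>=3](S))) → 0
  U → 4
  ρ[e/h](U) → 4
  ρ[g/e](ρ[e/h](U)) → 4
  ρ[f/d](ρ[g/e](ρ[e/h](U))) → 4
  π[g,f](ρ[f/d](ρ[g/e](ρ[e/h](U)))) → 4
  (σ[f=4](γ[g; MAX(a)→f](σ[a>=3](S))) ∪ π[g,f](ρ[f/d](ρ[g/e](ρ[e/h](U))))) → 4

|E| = 4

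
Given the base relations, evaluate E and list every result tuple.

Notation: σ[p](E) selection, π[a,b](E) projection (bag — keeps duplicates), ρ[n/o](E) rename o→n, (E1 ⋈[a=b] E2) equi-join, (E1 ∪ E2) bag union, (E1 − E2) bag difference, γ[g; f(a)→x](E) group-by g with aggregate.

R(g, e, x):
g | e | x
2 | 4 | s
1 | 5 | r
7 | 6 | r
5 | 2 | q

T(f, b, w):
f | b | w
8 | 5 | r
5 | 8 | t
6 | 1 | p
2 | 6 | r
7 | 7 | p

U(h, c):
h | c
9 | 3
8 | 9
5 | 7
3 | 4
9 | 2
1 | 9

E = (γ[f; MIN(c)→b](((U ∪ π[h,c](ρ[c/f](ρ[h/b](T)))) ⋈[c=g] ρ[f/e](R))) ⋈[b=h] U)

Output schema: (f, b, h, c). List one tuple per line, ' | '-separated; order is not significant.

Subexpression sizes:
  U → 6
  T → 5
  ρ[h/b](T) → 5
  ρ[c/f](ρ[h/b](T)) → 5
  π[h,c](ρ[c/f](ρ[h/b](T))) → 5
  (U ∪ π[h,c](ρ[c/f](ρ[h/b](T)))) → 11
  R → 4
  ρ[f/e](R) → 4
  ((U ∪ π[h,c](ρ[c/f](ρ[h/b](T)))) ⋈[c=g] ρ[f/e](R)) → 5
  γ[f; MIN(c)→b](((U ∪ π[h,c](ρ[c/f](ρ[h/b](T)))) ⋈[c=g] ρ[f/e](R))) → 3
  U → 6
  (γ[f; MIN(c)→b](((U ∪ π[h,c](ρ[c/f](ρ[h/b](T)))) ⋈[c=g] ρ[f/e](R))) ⋈[b=h] U) → 1

== RESULT ==
f | b | h | c
2 | 5 | 5 | 7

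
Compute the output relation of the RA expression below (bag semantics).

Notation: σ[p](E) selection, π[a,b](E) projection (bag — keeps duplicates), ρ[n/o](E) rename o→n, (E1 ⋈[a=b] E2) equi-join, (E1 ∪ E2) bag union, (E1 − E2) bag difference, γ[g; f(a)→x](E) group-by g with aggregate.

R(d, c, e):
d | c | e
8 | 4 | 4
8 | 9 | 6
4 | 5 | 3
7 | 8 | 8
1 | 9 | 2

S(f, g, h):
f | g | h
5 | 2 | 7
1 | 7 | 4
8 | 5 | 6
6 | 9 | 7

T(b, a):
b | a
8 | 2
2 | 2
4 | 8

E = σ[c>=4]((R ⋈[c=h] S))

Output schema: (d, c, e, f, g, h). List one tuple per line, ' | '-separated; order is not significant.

Per-node cardinality:
  R → 5
  S → 4
  (R ⋈[c=h] S) → 1
  σ[c>=4]((R ⋈[c=h] S)) → 1

== RESULT ==
d | c | e | f | g | h
8 | 4 | 4 | 1 | 7 | 4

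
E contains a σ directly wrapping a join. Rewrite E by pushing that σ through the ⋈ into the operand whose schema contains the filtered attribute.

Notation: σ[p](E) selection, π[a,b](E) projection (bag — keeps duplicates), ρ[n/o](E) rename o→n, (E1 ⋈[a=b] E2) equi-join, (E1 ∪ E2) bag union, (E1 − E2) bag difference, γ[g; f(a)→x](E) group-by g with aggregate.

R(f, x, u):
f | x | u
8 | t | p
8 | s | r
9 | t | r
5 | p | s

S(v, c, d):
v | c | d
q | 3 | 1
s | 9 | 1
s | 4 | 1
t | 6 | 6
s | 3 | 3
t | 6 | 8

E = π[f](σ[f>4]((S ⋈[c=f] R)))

σ filters on f, owned by the right side.
E' = π[f]((S ⋈[c=f] σ[f>4](R)))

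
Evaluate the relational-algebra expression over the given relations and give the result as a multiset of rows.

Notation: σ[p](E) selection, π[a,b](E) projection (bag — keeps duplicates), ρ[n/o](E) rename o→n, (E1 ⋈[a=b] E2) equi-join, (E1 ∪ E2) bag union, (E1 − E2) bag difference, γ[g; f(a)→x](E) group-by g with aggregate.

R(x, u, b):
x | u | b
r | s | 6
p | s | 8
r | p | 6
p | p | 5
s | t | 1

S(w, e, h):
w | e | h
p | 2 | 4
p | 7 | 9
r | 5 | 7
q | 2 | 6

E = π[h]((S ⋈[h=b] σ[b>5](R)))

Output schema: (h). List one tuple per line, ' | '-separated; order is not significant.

Per-node cardinality:
  S → 4
  R → 5
  σ[b>5](R) → 3
  (S ⋈[h=b] σ[b>5](R)) → 2
  π[h]((S ⋈[h=b] σ[b>5](R))) → 2

== RESULT ==
h
6
6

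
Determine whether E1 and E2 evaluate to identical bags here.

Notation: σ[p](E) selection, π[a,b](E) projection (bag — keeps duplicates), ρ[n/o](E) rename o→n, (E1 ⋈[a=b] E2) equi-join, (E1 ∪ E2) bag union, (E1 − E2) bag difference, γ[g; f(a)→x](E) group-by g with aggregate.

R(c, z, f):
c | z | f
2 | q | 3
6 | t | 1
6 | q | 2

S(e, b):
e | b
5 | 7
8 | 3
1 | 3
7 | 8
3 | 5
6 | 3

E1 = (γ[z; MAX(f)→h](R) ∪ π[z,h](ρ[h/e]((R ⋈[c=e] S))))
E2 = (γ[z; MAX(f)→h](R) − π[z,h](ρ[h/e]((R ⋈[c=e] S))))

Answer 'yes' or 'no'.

E1 stepwise |·|:
  R → 3
  γ[z; MAX(f)→h](R) → 2
  R → 3
  S → 6
  (R ⋈[c=e] S) → 2
  ρ[h/e]((R ⋈[c=e] S)) → 2
  π[z,h](ρ[h/e]((R ⋈[c=e] S))) → 2
  (γ[z; MAX(f)→h](R) ∪ π[z,h](ρ[h/e]((R ⋈[c=e] S)))) → 4
E2 stepwise |·|:
  R → 3
  γ[z; MAX(f)→h](R) → 2
  R → 3
  S → 6
  (R ⋈[c=e] S) → 2
  ρ[h/e]((R ⋈[c=e] S)) → 2
  π[z,h](ρ[h/e]((R ⋈[c=e] S))) → 2
  (γ[z; MAX(f)→h](R) − π[z,h](ρ[h/e]((R ⋈[c=e] S)))) → 2

E1 result:
z | h
q | 3
q | 6
t | 1
t | 6
E2 result:
z | h
q | 3
t | 1
Witness: ('q', 6) appears 1× in E1 but 0× in E2.

no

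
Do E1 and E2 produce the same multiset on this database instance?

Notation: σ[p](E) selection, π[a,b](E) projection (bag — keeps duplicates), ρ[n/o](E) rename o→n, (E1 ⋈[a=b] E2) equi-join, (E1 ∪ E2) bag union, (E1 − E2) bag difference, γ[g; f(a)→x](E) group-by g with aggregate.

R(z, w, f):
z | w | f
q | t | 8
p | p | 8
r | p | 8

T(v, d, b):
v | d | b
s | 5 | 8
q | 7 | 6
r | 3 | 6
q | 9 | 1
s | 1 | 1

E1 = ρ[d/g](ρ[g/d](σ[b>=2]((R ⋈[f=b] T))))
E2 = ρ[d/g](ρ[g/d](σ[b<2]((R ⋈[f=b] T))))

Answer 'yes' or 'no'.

E1 row counts bottom-up:
  R → 3
  T → 5
  (R ⋈[f=b] T) → 3
  σ[b>=2]((R ⋈[f=b] T)) → 3
  ρ[g/d](σ[b>=2]((R ⋈[f=b] T))) → 3
  ρ[d/g](ρ[g/d](σ[b>=2]((R ⋈[f=b] T)))) → 3
E2 row counts bottom-up:
  R → 3
  T → 5
  (R ⋈[f=b] T) → 3
  σ[b<2]((R ⋈[f=b] T)) → 0
  ρ[g/d](σ[b<2]((R ⋈[f=b] T))) → 0
  ρ[d/g](ρ[g/d](σ[b<2]((R ⋈[f=b] T)))) → 0

E1 result:
z | w | f | v | d | b
p | p | 8 | s | 5 | 8
q | t | 8 | s | 5 | 8
r | p | 8 | s | 5 | 8
E2 result:
z | w | f | v | d | b
(0 rows)
Witness: ('q', 't', 8, 's', 5, 8) appears 1× in E1 but 0× in E2.

no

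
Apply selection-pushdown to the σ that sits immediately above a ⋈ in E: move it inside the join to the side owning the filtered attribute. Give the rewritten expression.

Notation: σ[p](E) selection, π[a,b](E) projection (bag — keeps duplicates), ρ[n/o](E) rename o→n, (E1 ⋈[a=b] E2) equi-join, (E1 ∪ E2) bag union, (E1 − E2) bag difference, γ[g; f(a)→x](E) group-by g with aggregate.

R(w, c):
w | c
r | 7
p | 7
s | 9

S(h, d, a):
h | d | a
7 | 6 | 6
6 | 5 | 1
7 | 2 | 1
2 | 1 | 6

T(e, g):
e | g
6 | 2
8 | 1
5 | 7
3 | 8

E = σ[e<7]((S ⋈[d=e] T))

σ filters on e, owned by the right side.
E' = (S ⋈[d=e] σ[e<7](T))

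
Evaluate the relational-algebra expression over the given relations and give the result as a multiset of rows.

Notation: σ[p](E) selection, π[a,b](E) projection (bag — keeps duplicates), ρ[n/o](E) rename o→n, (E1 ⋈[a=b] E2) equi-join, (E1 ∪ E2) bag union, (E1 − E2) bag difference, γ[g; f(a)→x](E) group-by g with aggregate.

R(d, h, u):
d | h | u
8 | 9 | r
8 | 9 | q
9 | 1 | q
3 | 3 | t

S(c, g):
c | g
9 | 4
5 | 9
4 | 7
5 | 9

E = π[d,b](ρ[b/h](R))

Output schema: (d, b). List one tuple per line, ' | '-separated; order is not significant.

Per-node cardinality:
  R → 4
  ρ[b/h](R) → 4
  π[d,b](ρ[b/h](R)) → 4

== RESULT ==
d | b
3 | 3
8 | 9
8 | 9
9 | 1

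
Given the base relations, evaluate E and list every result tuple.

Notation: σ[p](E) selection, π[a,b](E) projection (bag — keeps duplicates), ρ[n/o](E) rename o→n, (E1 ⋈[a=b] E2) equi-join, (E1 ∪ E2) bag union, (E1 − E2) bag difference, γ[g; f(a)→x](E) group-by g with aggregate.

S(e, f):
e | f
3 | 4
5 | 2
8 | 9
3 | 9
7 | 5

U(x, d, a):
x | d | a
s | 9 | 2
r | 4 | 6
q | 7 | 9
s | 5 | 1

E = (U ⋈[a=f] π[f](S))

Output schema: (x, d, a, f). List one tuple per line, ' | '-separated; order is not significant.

Per-node cardinality:
  U → 4
  S → 5
  π[f](S) → 5
  (U ⋈[a=f] π[f](S)) → 3

== RESULT ==
x | d | a | f
q | 7 | 9 | 9
q | 7 | 9 | 9
s | 9 | 2 | 2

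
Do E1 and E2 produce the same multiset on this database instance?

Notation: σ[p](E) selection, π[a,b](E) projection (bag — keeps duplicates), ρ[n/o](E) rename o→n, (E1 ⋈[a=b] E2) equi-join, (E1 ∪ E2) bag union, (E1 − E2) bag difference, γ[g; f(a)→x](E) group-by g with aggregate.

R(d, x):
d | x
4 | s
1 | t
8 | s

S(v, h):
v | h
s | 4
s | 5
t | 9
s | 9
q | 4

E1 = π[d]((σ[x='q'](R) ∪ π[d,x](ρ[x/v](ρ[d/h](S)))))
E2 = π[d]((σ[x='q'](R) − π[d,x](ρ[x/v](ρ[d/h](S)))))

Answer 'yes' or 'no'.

E1 per-node cardinality:
  R → 3
  σ[x='q'](R) → 0
  S → 5
  ρ[d/h](S) → 5
  ρ[x/v](ρ[d/h](S)) → 5
  π[d,x](ρ[x/v](ρ[d/h](S))) → 5
  (σ[x='q'](R) ∪ π[d,x](ρ[x/v](ρ[d/h](S)))) → 5
  π[d]((σ[x='q'](R) ∪ π[d,x](ρ[x/v](ρ[d/h](S))))) → 5
E2 per-node cardinality:
  R → 3
  σ[x='q'](R) → 0
  S → 5
  ρ[d/h](S) → 5
  ρ[x/v](ρ[d/h](S)) → 5
  π[d,x](ρ[x/v](ρ[d/h](S))) → 5
  (σ[x='q'](R) − π[d,x](ρ[x/v](ρ[d/h](S)))) → 0
  π[d]((σ[x='q'](R) − π[d,x](ρ[x/v](ρ[d/h](S))))) → 0

E1 result:
d
4
4
5
9
9
E2 result:
d
(0 rows)
Witness: (9,) appears 2× in E1 but 0× in E2.

no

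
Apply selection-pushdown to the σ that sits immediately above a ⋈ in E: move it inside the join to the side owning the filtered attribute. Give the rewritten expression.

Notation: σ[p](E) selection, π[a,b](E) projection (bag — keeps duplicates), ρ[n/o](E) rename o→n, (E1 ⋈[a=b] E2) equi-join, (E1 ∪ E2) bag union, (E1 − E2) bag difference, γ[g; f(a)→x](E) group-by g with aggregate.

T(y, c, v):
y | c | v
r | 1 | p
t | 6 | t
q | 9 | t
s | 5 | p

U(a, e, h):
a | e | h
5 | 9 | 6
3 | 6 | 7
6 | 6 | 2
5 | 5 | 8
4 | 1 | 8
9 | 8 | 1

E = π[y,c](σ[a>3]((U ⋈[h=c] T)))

σ filters on a, owned by the left side.
E' = π[y,c]((σ[a>3](U) ⋈[h=c] T))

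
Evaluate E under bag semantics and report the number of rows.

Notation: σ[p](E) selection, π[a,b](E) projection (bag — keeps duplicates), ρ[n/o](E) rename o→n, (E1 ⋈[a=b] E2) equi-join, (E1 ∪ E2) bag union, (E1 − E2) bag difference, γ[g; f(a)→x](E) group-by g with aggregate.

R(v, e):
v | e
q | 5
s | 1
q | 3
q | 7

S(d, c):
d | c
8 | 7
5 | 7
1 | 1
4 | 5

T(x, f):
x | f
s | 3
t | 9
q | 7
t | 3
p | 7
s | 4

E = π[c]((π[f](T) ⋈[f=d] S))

Per-node cardinality:
  T → 6
  π[f](T) → 6
  S → 4
  (π[f](T) ⋈[f=d] S) → 1
  π[c]((π[f](T) ⋈[f=d] S)) → 1

|E| = 1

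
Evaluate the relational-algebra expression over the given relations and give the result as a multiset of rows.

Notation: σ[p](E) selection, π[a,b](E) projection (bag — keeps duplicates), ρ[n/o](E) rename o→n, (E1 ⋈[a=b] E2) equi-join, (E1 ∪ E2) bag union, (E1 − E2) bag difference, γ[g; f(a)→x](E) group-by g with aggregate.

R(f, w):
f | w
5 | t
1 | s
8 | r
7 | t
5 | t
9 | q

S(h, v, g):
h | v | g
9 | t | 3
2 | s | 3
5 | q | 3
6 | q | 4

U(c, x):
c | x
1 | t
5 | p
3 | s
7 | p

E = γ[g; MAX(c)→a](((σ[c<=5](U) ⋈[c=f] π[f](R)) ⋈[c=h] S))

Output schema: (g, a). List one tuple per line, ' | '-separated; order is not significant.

Row counts bottom-up:
  U → 4
  σ[c<=5](U) → 3
  R → 6
  π[f](R) → 6
  (σ[c<=5](U) ⋈[c=f] π[f](R)) → 3
  S → 4
  ((σ[c<=5](U) ⋈[c=f] π[f](R)) ⋈[c=h] S) → 2
  γ[g; MAX(c)→a](((σ[c<=5](U) ⋈[c=f] π[f](R)) ⋈[c=h] S)) → 1

== RESULT ==
g | a
3 | 5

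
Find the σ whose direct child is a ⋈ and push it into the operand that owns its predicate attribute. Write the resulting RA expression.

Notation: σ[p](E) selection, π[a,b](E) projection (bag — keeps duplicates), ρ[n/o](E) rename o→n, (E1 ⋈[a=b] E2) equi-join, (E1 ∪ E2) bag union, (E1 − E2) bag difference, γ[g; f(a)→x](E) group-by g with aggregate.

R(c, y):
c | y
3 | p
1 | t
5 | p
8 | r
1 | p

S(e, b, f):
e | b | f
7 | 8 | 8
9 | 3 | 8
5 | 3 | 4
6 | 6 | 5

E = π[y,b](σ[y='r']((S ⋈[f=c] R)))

σ filters on y, owned by the right side.
E' = π[y,b]((S ⋈[f=c] σ[y='r'](R)))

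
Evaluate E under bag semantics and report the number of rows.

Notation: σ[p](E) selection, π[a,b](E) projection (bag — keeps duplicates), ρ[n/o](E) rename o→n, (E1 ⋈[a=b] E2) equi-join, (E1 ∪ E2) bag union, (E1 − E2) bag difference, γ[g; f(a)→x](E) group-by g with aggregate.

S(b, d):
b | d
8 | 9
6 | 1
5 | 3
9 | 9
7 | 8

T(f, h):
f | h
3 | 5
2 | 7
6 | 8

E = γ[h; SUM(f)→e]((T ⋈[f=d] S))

Subexpression sizes:
  T → 3
  S → 5
  (T ⋈[f=d] S) → 1
  γ[h; SUM(f)→e]((T ⋈[f=d] S)) → 1

|E| = 1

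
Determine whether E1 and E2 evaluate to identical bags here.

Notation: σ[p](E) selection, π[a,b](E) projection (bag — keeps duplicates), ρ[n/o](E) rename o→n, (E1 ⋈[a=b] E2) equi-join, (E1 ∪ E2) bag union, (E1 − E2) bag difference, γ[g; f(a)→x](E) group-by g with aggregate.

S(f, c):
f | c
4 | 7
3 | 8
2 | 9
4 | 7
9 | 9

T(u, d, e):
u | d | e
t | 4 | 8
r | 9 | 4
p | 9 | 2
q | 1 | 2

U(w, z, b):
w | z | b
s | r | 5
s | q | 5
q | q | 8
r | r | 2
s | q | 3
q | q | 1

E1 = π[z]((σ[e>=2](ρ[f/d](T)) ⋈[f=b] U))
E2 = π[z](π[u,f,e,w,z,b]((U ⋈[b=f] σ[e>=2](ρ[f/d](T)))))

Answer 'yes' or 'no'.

E1 stepwise |·|:
  T → 4
  ρ[f/d](T) → 4
  σ[e>=2](ρ[f/d](T)) → 4
  U → 6
  (σ[e>=2](ρ[f/d](T)) ⋈[f=b] U) → 1
  π[z]((σ[e>=2](ρ[f/d](T)) ⋈[f=b] U)) → 1
E2 stepwise |·|:
  U → 6
  T → 4
  ρ[f/d](T) → 4
  σ[e>=2](ρ[f/d](T)) → 4
  (U ⋈[b=f] σ[e>=2](ρ[f/d](T))) → 1
  π[u,f,e,w,z,b]((U ⋈[b=f] σ[e>=2](ρ[f/d](T)))) → 1
  π[z](π[u,f,e,w,z,b]((U ⋈[b=f] σ[e>=2](ρ[f/d](T))))) → 1

E1 and E2 produce the same multiset:
z
q

yes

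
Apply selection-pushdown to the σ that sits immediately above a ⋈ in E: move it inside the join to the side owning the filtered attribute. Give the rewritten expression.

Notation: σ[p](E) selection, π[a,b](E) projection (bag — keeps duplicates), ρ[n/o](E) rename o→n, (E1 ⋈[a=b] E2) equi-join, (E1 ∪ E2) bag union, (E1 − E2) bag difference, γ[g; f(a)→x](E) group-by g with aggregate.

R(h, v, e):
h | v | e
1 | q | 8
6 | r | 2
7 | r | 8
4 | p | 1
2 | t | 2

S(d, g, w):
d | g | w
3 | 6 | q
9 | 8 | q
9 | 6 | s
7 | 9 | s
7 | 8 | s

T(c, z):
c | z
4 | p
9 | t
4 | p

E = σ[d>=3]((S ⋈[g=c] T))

σ filters on d, owned by the left side.
E' = (σ[d>=3](S) ⋈[g=c] T)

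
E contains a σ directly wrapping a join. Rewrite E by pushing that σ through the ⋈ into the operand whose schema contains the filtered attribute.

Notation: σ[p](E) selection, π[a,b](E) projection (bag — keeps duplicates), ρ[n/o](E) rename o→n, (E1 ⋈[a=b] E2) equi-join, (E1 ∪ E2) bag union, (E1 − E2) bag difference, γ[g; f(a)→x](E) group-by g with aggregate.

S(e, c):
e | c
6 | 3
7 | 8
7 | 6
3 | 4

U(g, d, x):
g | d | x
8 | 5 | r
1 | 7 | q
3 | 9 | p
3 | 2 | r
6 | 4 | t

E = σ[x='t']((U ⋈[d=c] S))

σ filters on x, owned by the left side.
E' = (σ[x='t'](U) ⋈[d=c] S)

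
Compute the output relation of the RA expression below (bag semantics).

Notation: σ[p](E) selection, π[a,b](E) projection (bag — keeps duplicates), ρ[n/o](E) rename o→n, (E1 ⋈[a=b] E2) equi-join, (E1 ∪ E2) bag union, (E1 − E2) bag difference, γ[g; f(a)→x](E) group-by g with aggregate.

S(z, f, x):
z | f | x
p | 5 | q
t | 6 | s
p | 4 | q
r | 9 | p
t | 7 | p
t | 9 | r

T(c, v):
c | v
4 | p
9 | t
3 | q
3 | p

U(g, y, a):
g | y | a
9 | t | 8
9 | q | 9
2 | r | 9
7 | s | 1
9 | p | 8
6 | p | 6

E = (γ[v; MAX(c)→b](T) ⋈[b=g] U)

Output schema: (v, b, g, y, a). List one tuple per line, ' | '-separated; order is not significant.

Row counts bottom-up:
  T → 4
  γ[v; MAX(c)→b](T) → 3
  U → 6
  (γ[v; MAX(c)→b](T) ⋈[b=g] U) → 3

== RESULT ==
v | b | g | y | a
t | 9 | 9 | p | 8
t | 9 | 9 | q | 9
t | 9 | 9 | t | 8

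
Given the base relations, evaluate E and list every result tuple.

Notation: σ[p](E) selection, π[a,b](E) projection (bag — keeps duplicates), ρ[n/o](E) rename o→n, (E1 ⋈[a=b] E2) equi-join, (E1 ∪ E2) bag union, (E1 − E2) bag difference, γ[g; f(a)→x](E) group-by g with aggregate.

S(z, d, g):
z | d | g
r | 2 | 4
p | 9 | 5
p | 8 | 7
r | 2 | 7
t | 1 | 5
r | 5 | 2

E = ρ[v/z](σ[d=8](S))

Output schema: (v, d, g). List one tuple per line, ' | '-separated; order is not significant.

Stepwise |·|:
  S → 6
  σ[d=8](S) → 1
  ρ[v/z](σ[d=8](S)) → 1

== RESULT ==
v | d | g
p | 8 | 7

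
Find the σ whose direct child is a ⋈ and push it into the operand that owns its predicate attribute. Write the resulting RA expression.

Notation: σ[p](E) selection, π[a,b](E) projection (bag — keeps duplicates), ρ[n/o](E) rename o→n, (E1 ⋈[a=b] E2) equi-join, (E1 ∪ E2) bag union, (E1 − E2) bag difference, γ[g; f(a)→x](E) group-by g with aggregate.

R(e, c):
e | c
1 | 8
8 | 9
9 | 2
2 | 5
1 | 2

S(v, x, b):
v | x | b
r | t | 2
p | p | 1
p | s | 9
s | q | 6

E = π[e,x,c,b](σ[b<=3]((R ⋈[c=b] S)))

σ filters on b, owned by the right side.
E' = π[e,x,c,b]((R ⋈[c=b] σ[b<=3](S)))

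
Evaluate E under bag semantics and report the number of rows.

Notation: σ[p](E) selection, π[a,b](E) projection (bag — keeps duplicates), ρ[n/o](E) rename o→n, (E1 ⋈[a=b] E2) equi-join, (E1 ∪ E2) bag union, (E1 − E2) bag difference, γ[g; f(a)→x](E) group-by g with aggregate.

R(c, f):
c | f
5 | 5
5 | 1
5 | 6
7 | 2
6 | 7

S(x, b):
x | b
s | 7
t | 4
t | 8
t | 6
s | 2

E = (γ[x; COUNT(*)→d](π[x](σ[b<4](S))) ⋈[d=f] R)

Stepwise |·|:
  S → 5
  σ[b<4](S) → 1
  π[x](σ[b<4](S)) → 1
  γ[x; COUNT(*)→d](π[x](σ[b<4](S))) → 1
  R → 5
  (γ[x; COUNT(*)→d](π[x](σ[b<4](S))) ⋈[d=f] R) → 1

|E| = 1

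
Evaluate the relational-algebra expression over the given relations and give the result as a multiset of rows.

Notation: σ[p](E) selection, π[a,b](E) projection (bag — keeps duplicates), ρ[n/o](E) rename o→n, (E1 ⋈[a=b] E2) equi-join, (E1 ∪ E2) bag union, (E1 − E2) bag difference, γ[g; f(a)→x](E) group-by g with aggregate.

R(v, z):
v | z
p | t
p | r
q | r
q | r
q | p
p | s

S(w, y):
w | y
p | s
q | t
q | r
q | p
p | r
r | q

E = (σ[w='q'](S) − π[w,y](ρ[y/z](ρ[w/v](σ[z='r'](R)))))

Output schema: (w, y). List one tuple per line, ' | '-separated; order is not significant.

Row counts bottom-up:
  S → 6
  σ[w='q'](S) → 3
  R → 6
  σ[z='r'](R) → 3
  ρ[w/v](σ[z='r'](R)) → 3
  ρ[y/z](ρ[w/v](σ[z='r'](R))) → 3
  π[w,y](ρ[y/z](ρ[w/v](σ[z='r'](R)))) → 3
  (σ[w='q'](S) − π[w,y](ρ[y/z](ρ[w/v](σ[z='r'](R))))) → 2

== RESULT ==
w | y
q | p
q | t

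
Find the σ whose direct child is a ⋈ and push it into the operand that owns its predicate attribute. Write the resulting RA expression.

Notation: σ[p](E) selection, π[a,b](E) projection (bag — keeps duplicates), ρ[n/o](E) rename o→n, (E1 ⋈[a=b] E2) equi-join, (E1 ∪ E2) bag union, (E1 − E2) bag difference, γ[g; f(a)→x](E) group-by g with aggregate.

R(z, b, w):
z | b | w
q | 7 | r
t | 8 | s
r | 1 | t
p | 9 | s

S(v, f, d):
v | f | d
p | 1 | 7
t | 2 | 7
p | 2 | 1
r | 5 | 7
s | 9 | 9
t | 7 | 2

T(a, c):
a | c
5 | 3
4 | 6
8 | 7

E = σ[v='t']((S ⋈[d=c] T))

σ filters on v, owned by the left side.
E' = (σ[v='t'](S) ⋈[d=c] T)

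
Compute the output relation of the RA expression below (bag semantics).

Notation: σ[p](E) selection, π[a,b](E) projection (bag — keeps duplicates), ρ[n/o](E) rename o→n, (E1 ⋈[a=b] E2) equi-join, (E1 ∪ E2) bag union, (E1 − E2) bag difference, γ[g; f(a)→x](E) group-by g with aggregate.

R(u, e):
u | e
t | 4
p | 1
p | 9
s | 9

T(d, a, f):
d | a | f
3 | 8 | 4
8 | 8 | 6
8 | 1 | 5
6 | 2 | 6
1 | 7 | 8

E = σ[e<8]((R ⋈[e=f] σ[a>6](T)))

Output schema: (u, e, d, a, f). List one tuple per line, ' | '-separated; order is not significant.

Per-node cardinality:
  R → 4
  T → 5
  σ[a>6](T) → 3
  (R ⋈[e=f] σ[a>6](T)) → 1
  σ[e<8]((R ⋈[e=f] σ[a>6](T))) → 1

== RESULT ==
u | e | d | a | f
t | 4 | 3 | 8 | 4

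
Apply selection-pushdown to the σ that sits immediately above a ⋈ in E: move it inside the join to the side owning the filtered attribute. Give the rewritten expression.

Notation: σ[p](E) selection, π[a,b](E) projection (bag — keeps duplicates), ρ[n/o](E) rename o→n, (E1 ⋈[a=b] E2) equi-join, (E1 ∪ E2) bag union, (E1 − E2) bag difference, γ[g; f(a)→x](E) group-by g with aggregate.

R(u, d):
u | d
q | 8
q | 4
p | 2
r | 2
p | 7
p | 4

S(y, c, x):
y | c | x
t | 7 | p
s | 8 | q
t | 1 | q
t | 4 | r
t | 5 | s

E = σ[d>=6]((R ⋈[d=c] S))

σ filters on d, owned by the left side.
E' = (σ[d>=6](R) ⋈[d=c] S)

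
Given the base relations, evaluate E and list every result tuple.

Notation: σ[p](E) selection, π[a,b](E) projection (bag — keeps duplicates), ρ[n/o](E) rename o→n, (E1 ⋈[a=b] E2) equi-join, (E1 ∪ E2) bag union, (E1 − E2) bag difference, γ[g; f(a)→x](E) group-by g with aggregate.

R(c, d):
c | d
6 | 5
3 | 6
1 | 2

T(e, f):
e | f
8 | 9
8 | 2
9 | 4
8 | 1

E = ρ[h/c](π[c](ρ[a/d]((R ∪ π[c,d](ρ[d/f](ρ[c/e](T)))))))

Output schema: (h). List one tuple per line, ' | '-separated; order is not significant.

Subexpression sizes:
  R → 3
  T → 4
  ρ[c/e](T) → 4
  ρ[d/f](ρ[c/e](T)) → 4
  π[c,d](ρ[d/f](ρ[c/e](T))) → 4
  (R ∪ π[c,d](ρ[d/f](ρ[c/e](T)))) → 7
  ρ[a/d]((R ∪ π[c,d](ρ[d/f](ρ[c/e](T))))) → 7
  π[c](ρ[a/d]((R ∪ π[c,d](ρ[d/f](ρ[c/e](T)))))) → 7
  ρ[h/c](π[c](ρ[a/d]((R ∪ π[c,d](ρ[d/f](ρ[c/e](T))))))) → 7

== RESULT ==
h
1
3
6
8
8
8
9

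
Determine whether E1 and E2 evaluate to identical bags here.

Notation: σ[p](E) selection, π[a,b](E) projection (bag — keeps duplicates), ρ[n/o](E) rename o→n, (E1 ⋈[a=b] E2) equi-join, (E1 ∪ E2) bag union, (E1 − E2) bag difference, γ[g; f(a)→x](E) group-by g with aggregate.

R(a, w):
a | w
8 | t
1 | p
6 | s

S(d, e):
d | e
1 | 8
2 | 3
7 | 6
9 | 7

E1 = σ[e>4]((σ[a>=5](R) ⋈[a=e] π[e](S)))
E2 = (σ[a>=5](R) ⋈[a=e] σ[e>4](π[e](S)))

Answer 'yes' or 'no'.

E1 stepwise |·|:
  R → 3
  σ[a>=5](R) → 2
  S → 4
  π[e](S) → 4
  (σ[a>=5](R) ⋈[a=e] π[e](S)) → 2
  σ[e>4]((σ[a>=5](R) ⋈[a=e] π[e](S))) → 2
E2 stepwise |·|:
  R → 3
  σ[a>=5](R) → 2
  S → 4
  π[e](S) → 4
  σ[e>4](π[e](S)) → 3
  (σ[a>=5](R) ⋈[a=e] σ[e>4](π[e](S))) → 2

E1 and E2 produce the same multiset:
a | w | e
6 | s | 6
8 | t | 8

yes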